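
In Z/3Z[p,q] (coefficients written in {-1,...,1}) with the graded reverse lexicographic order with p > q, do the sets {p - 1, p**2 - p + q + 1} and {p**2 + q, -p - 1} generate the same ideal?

Equality of ideals is decidable: compute both reduced Gröbner bases (unique for the ordering) and check whether they agree.
Buchberger on the first generating set:
f_1 = p - 1, LT = p.
f_2 = p**2 - p + q + 1, LT = p**2.

S(f_1,f_2): lcm = p**2. S = -q - 1.
  reduce S modulo (f_1, f_2):
  remainder -q - 1 ≠ 0; add g_3 = -q - 1 to the basis.

The other S-polynomials (S(f_1,g_3), S(f_2,g_3)) all reduce to 0 modulo the current basis, so we have a Gröbner basis.
Inter-reduce: drop elements whose leading term is divisible by another's, tail-reduce, and make monic.
Reduced Gröbner basis: {p - 1, q + 1}.

Buchberger on the second generating set:
h_1 = p**2 + q, LT = p**2.
h_2 = -p - 1, LT = p.

S(h_1,h_2): lcm = p**2. S = -p + q.
  reduce S modulo (h_1, h_2):
  remainder q + 1 ≠ 0; add k_3 = q + 1 to the basis.

The other S-polynomials (S(h_1,k_3), S(h_2,k_3)) all reduce to 0 modulo the current basis, so we have a Gröbner basis.
Inter-reduce: drop elements whose leading term is divisible by another's, tail-reduce, and make monic.
Reduced Gröbner basis: {p + 1, q + 1}.

Since the reduced bases disagree, the two ideals are not the same.

No, the ideals differ.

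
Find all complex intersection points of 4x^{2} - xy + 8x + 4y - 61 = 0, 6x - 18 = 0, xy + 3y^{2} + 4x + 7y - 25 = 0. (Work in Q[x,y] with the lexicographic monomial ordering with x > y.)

{(3, 1)}

Compute a lex Gröbner basis by Buchberger's algorithm.
f_1 = 4x^{2} - xy + 8x + 4y - 61, LT = x^{2}.
f_2 = 6x - 18, LT = x.
f_3 = xy + 4x + 3y^{2} + 7y - 25, LT = xy.

S(f_1,f_2): lcm = x^{2}. S = -\tfrac{1}{4}xy + 5x + y - \tfrac{61}{4}.
  reduce S modulo (f_1, f_2, f_3):
  remainder \tfrac{1}{4}y - \tfrac{1}{4} ≠ 0; add h_4 = \tfrac{1}{4}y - \tfrac{1}{4} to the basis.

The other S-polynomials (S(f_1,f_3), S(f_2,f_3), S(f_1,h_4), S(f_2,h_4), S(f_3,h_4)) all reduce to 0 modulo the current basis, so we have a Gröbner basis.
Inter-reduce: drop elements whose leading term is divisible by another's, tail-reduce, and make monic.
Reduced Gröbner basis: {x - 3, y - 1}.

Elimination: the polynomial y - 1 lies in the elimination ideal for y, so y ∈ {1}. For each such y, the remaining basis elements (now univariate) give the rest of the solution.
  y = 1: the earlier basis element becomes x - 3 = 0, giving x = 3 — point (3, 1).
A lex Gröbner basis triangularizes the system, enabling back-substitution.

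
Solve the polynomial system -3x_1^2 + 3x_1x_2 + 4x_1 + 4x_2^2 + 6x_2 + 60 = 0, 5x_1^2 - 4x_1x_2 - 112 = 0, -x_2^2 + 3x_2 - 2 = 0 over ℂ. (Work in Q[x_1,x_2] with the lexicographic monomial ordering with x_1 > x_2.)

{(-4, 2)}

Compute a lex Gröbner basis by Buchberger's algorithm.
f_1 = -3x_1^2 + 3x_1x_2 + 4x_1 + 4x_2^2 + 6x_2 + 60, LT = x_1^2.
f_2 = 5x_1^2 - 4x_1x_2 - 112, LT = x_1^2.
f_3 = -x_2^2 + 3x_2 - 2, LT = x_2^2.

S(f_1,f_2): lcm = x_1^2. S = -1/5x_1x_2 - 4/3x_1 - 4/3x_2^2 - 2x_2 + 12/5.
  leading term x_1x_2: no divisor's leading term divides it; move -1/5x_1x_2 to the remainder.
  leading term x_1: no divisor's leading term divides it; move -4/3x_1 to the remainder.
  leading term x_2^2: subtract (4/3)·f_3 from -4/3x_2^2 - 2x_2 + 12/5 → -6x_2 + 76/15
  leading term x_2: no divisor's leading term divides it; move -6x_2 to the remainder.
  leading term 1: no divisor's leading term divides it; move 76/15 to the remainder.
  remainder -1/5x_1x_2 - 4/3x_1 - 6x_2 + 76/15 ≠ 0; add h_4 = -1/5x_1x_2 - 4/3x_1 - 6x_2 + 76/15 to the basis.

S(f_1,h_4): lcm = x_1^2x_2. S = -20/3x_1^2 - x_1x_2^2 - 94/3x_1x_2 + 76/3x_1 - 4/3x_2^3 - 2x_2^2 - 20x_2.
  leading term x_1^2: subtract (20/9)·f_1 from -20/3x_1^2 - x_1x_2^2 - 94/3x_1x_2 + 76/3x_1 - 4/3x_2^3 - 2x_2^2 - 20x_2 → -x_1x_2^2 - 38x_1x_2 + 148/9x_1 - 4/3x_2^3 - 98/9x_2^2 - 100/3x_2 - 400/3
  leading term x_1x_2^2: subtract (x_1)·f_3 from -x_1x_2^2 - 38x_1x_2 + 148/9x_1 - 4/3x_2^3 - 98/9x_2^2 - 100/3x_2 - 400/3 → -41x_1x_2 + 166/9x_1 - 4/3x_2^3 - 98/9x_2^2 - 100/3x_2 - 400/3
  leading term x_1x_2: subtract (205)·h_4 from -41x_1x_2 + 166/9x_1 - 4/3x_2^3 - 98/9x_2^2 - 100/3x_2 - 400/3 → 2626/9x_1 - 4/3x_2^3 - 98/9x_2^2 + 3590/3x_2 - 1172
  leading term x_1: no divisor's leading term divides it; move 2626/9x_1 to the remainder.
  leading term x_2^3: subtract (4/3x_2)·f_3 from -4/3x_2^3 - 98/9x_2^2 + 3590/3x_2 - 1172 → -134/9x_2^2 + 3598/3x_2 - 1172
  leading term x_2^2: subtract (134/9)·f_3 from -134/9x_2^2 + 3598/3x_2 - 1172 → 3464/3x_2 - 10280/9
  leading term x_2: no divisor's leading term divides it; move 3464/3x_2 to the remainder.
  leading term 1: no divisor's leading term divides it; move -10280/9 to the remainder.
  remainder 2626/9x_1 + 3464/3x_2 - 10280/9 ≠ 0; add h_5 = 2626/9x_1 + 3464/3x_2 - 10280/9 to the basis.

S(f_2,h_4): lcm = x_1^2x_2. S = -20/3x_1^2 - 4/5x_1x_2^2 - 30x_1x_2 + 76/3x_1 - 112/5x_2.
  leading term x_1^2: subtract (20/9)·f_1 from -20/3x_1^2 - 4/5x_1x_2^2 - 30x_1x_2 + 76/3x_1 - 112/5x_2 → -4/5x_1x_2^2 - 110/3x_1x_2 + 148/9x_1 - 80/9x_2^2 - 536/15x_2 - 400/3
  leading term x_1x_2^2: subtract (4/5x_1)·f_3 from -4/5x_1x_2^2 - 110/3x_1x_2 + 148/9x_1 - 80/9x_2^2 - 536/15x_2 - 400/3 → -586/15x_1x_2 + 812/45x_1 - 80/9x_2^2 - 536/15x_2 - 400/3
  leading term x_1x_2: subtract (586/3)·h_4 from -586/15x_1x_2 + 812/45x_1 - 80/9x_2^2 - 536/15x_2 - 400/3 → 12532/45x_1 - 80/9x_2^2 + 17044/15x_2 - 50536/45
  leading term x_1: subtract (482/505)·h_5 from 12532/45x_1 - 80/9x_2^2 + 17044/15x_2 - 50536/45 → -80/9x_2^2 + 51796/1515x_2 - 149176/4545
  leading term x_2^2: subtract (80/9)·f_3 from -80/9x_2^2 + 51796/1515x_2 - 149176/4545 → 11396/1515x_2 - 22792/1515
  leading term x_2: no divisor's leading term divides it; move 11396/1515x_2 to the remainder.
  leading term 1: no divisor's leading term divides it; move -22792/1515 to the remainder.
  remainder 11396/1515x_2 - 22792/1515 ≠ 0; add h_6 = 11396/1515x_2 - 22792/1515 to the basis.

The other S-polynomials (S(f_1,f_3), S(f_2,f_3), S(f_3,h_4), S(f_1,h_5), S(f_2,h_5), S(f_3,h_5), S(h_4,h_5), S(f_1,h_6), S(f_2,h_6), S(f_3,h_6), S(h_4,h_6), S(h_5,h_6)) all reduce to 0 modulo the current basis, so we have a Gröbner basis.
Inter-reduce: drop elements whose leading term is divisible by another's, tail-reduce, and make monic.
Reduced Gröbner basis: {x_1 + 4, x_2 - 2}.

Since the basis is lex-ordered, x_2 - 2 is univariate in x_2. Its roots are {2}. Back-substituting each root into the other basis elements fixes the other coordinates.
  x_2 = 2: the earlier basis element becomes x_1 + 4 = 0, giving x_1 = -4 — point (-4, 2).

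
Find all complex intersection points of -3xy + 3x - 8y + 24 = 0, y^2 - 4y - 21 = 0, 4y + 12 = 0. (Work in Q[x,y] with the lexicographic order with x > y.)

{(-4, -3)}

Compute a lex Gröbner basis by Buchberger's algorithm.
f_1 = -3xy + 3x - 8y + 24, LT = xy.
f_2 = y^2 - 4y - 21, LT = y^2.
f_3 = 4y + 12, LT = y.

S(f_1,f_2): lcm = xy^2. S = 3xy + 21x + 8/3y^2 - 8y.
  leading term xy: subtract (-1)·f_1 from 3xy + 21x + 8/3y^2 - 8y → 24x + 8/3y^2 - 16y + 24
  leading term x: no divisor's leading term divides it; move 24x to the remainder.
  leading term y^2: subtract (8/3)·f_2 from 8/3y^2 - 16y + 24 → -16/3y + 80
  leading term y: subtract (-4/3)·f_3 from -16/3y + 80 → 96
  leading term 1: no divisor's leading term divides it; move 96 to the remainder.
  remainder 24x + 96 ≠ 0; add h_4 = 24x + 96 to the basis.

S(f_1,f_3): lcm = xy. S = -4x + 8/3y - 8.
  leading term x: subtract (-1/6)·h_4 from -4x + 8/3y - 8 → 8/3y + 8
  leading term y: subtract (2/3)·f_3 from 8/3y + 8 → 0
  remainder 0.

S(f_2,f_3): lcm = y^2. S = -7y - 21.
  leading term y: subtract (-7/4)·f_3 from -7y - 21 → 0
  remainder 0.

S(f_1,h_4): lcm = xy. S = -x - 4/3y - 8.
  leading term x: subtract (-1/24)·h_4 from -x - 4/3y - 8 → -4/3y - 4
  leading term y: subtract (-1/3)·f_3 from -4/3y - 4 → 0
  remainder 0.

S(f_2,h_4): leading monomials are coprime, so the S-polynomial reduces to 0 (Buchberger's first criterion).
S(f_3,h_4): leading monomials are coprime, so the S-polynomial reduces to 0 (Buchberger's first criterion).
Every S-polynomial of the final basis reduces to 0, so we have a Gröbner basis.
Inter-reduce: drop elements whose leading term is divisible by another's, tail-reduce, and make monic.
Reduced Gröbner basis: {x + 4, y + 3}.

A lex Gröbner basis eliminates variables successively. Here y + 3 depends only on y, with roots {-3}; lifting each root through the earlier basis elements recovers the full solutions.
  y = -3: the earlier basis element becomes x + 4 = 0, giving x = -4 — point (-4, -3).
Check: every point annihilates each of the original generators.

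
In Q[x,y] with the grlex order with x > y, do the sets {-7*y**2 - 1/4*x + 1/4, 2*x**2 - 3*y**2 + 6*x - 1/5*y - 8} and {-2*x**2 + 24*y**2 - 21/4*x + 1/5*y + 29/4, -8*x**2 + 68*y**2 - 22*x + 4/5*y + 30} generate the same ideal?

Yes, the ideals are equal.

Two ideals are equal iff their reduced Gröbner bases coincide (the reduced basis is unique for a fixed ordering).
Buchberger on the first generating set:
f_1 = -7*y**2 - 1/4*x + 1/4, LT = y**2.
f_2 = 2*x**2 - 3*y**2 + 6*x - 1/5*y - 8, LT = x**2.

The S-polynomials (S(f_1,f_2)) all reduce to 0 modulo the current basis, so we have a Gröbner basis.
Inter-reduce: drop elements whose leading term is divisible by another's, tail-reduce, and make monic.
Reduced Gröbner basis: {x**2 + 171/56*x - 1/10*y - 227/56, y**2 + 1/28*x - 1/28}.

Buchberger on the second generating set:
h_1 = -2*x**2 + 24*y**2 - 21/4*x + 1/5*y + 29/4, LT = x**2.
h_2 = -8*x**2 + 68*y**2 - 22*x + 4/5*y + 30, LT = x**2.

S(h_1,h_2): lcm = x**2. S = -7/2*y**2 - 1/8*x + 1/8.
  leading term y**2: no divisor's leading term divides it; move -7/2*y**2 to the remainder.
  leading term x: no divisor's leading term divides it; move -1/8*x to the remainder.
  leading term 1: no divisor's leading term divides it; move 1/8 to the remainder.
  remainder -7/2*y**2 - 1/8*x + 1/8 ≠ 0; add k_3 = -7/2*y**2 - 1/8*x + 1/8 to the basis.

The other S-polynomials (S(h_1,k_3), S(h_2,k_3)) all reduce to 0 modulo the current basis, so we have a Gröbner basis.
Inter-reduce: drop elements whose leading term is divisible by another's, tail-reduce, and make monic.
Reduced Gröbner basis: {x**2 + 171/56*x - 1/10*y - 227/56, y**2 + 1/28*x - 1/28}.

Same reduced basis, so the two generating sets span the same ideal.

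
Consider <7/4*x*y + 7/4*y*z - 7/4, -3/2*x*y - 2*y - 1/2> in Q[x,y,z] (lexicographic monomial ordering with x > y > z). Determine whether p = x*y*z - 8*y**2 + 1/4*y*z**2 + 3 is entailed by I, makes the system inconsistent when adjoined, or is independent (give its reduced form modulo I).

First compute the reduced Gröbner basis of I by Buchberger's algorithm.
f_1 = 7/4*x*y + 7/4*y*z - 7/4, LT = x*y.
f_2 = -3/2*x*y - 2*y - 1/2, LT = x*y.

S(f_1,f_2): lcm = x*y. S = y*z - 4/3*y - 4/3.
  leading term y*z: no divisor's leading term divides it; move y*z to the remainder.
  leading term y: no divisor's leading term divides it; move -4/3*y to the remainder.
  leading term 1: no divisor's leading term divides it; move -4/3 to the remainder.
  remainder y*z - 4/3*y - 4/3 ≠ 0; add h_3 = y*z - 4/3*y - 4/3 to the basis.

S(f_1,h_3): lcm = x*y*z. S = 4/3*x*y + 4/3*x + y*z**2 - z.
  leading term x*y: subtract (16/21)·f_1 from 4/3*x*y + 4/3*x + y*z**2 - z → 4/3*x + y*z**2 - 4/3*y*z - z + 4/3
  leading term x: no divisor's leading term divides it; move 4/3*x to the remainder.
  leading term y*z**2: subtract (z)·h_3 from y*z**2 - 4/3*y*z - z + 4/3 → 1/3*z + 4/3
  leading term z: no divisor's leading term divides it; move 1/3*z to the remainder.
  leading term 1: no divisor's leading term divides it; move 4/3 to the remainder.
  remainder 4/3*x + 1/3*z + 4/3 ≠ 0; add h_4 = 4/3*x + 1/3*z + 4/3 to the basis.

The other S-polynomials (S(f_2,h_3), S(f_1,h_4), S(f_2,h_4), S(h_3,h_4)) all reduce to 0 modulo the current basis, so we have a Gröbner basis.
Inter-reduce: drop elements whose leading term is divisible by another's, tail-reduce, and make monic.
Reduced Gröbner basis: {x + 1/4*z + 1, y*z - 4/3*y - 4/3}.
Label its elements g_1 = x + 1/4*z + 1, g_2 = y*z - 4/3*y - 4/3.

Reduce p = x*y*z - 8*y**2 + 1/4*y*z**2 + 3 modulo G:
  leading term x*y*z: subtract (y*z)·g_1 from x*y*z - 8*y**2 + 1/4*y*z**2 + 3 → -8*y**2 - y*z + 3
  leading term y**2: no divisor's leading term divides it; move -8*y**2 to the remainder.
  leading term y*z: subtract (-1)·g_2 from -y*z + 3 → -4/3*y + 5/3
  leading term y: no divisor's leading term divides it; move -4/3*y to the remainder.
  leading term 1: no divisor's leading term divides it; move 5/3 to the remainder.
  normal form = -8*y**2 - 4/3*y + 5/3.
The normal form is nonzero, so p ∉ I. Since p minus its normal form lies in I, I + (p) = I + (r) where r = -8*y**2 - 4/3*y + 5/3; decide whether this ideal is the whole ring.
Run Buchberger on G together with r (pairs among the g_i already reduce to 0 since G is a Gröbner basis):
g_1 = x + 1/4*z + 1, LT = x.
g_2 = y*z - 4/3*y - 4/3, LT = y*z.
r = -8*y**2 - 4/3*y + 5/3, LT = y**2.

S(g_2,r): lcm = y**2*z. S = -4/3*y**2 - 1/6*y*z - 4/3*y + 5/24*z.
  leading term y**2: subtract (1/6)·r from -4/3*y**2 - 1/6*y*z - 4/3*y + 5/24*z → -1/6*y*z - 10/9*y + 5/24*z - 5/18
  leading term y*z: subtract (-1/6)·g_2 from -1/6*y*z - 10/9*y + 5/24*z - 5/18 → -4/3*y + 5/24*z - 1/2
  leading term y: no divisor's leading term divides it; move -4/3*y to the remainder.
  leading term z: no divisor's leading term divides it; move 5/24*z to the remainder.
  leading term 1: no divisor's leading term divides it; move -1/2 to the remainder.
  remainder -4/3*y + 5/24*z - 1/2 ≠ 0; add m_4 = -4/3*y + 5/24*z - 1/2 to the basis.

S(g_2,m_4): lcm = y*z. S = -4/3*y + 5/32*z**2 - 3/8*z - 4/3.
  leading term y: subtract (1)·m_4 from -4/3*y + 5/32*z**2 - 3/8*z - 4/3 → 5/32*z**2 - 7/12*z - 5/6
  leading term z**2: no divisor's leading term divides it; move 5/32*z**2 to the remainder.
  leading term z: no divisor's leading term divides it; move -7/12*z to the remainder.
  leading term 1: no divisor's leading term divides it; move -5/6 to the remainder.
  remainder 5/32*z**2 - 7/12*z - 5/6 ≠ 0; add m_5 = 5/32*z**2 - 7/12*z - 5/6 to the basis.

The other S-polynomials (S(g_1,g_2), S(g_1,r), S(g_1,m_4), S(r,m_4), S(g_1,m_5), S(g_2,m_5), S(r,m_5), S(m_4,m_5)) all reduce to 0 modulo the current basis, so we have a Gröbner basis.
Inter-reduce: drop elements whose leading term is divisible by another's, tail-reduce, and make monic.
Reduced Gröbner basis: {x + 1/4*z + 1, y - 5/32*z + 3/8, z**2 - 56/15*z - 16/3}.
The reduced Gröbner basis of I + (p) is {x + 1/4*z + 1, y - 5/32*z + 3/8, z**2 - 56/15*z - 16/3} ≠ {1}, a proper ideal, so the enlarged system stays consistent: p is independent of I, with normal form -8*y**2 - 4/3*y + 5/3.

Ideal membership is decidable via reduction modulo a Gröbner basis.

x*y*z - 8*y**2 + 1/4*y*z**2 + 3 is independent of I; its normal form modulo I is -8*y**2 - 4/3*y + 5/3.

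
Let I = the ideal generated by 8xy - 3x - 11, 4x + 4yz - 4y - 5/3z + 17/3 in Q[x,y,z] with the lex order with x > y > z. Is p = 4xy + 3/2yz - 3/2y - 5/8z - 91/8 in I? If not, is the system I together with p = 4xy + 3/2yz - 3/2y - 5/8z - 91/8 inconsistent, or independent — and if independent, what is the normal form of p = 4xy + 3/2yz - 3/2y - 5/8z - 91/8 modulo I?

Adjoining 4xy + 3/2yz - 3/2y - 5/8z - 91/8 makes the ideal the whole ring: the system is inconsistent.

First compute the reduced Gröbner basis of I by Buchberger's algorithm.
f_1 = 8xy - 3x - 11, LT = xy.
f_2 = 4x + 4yz - 4y - 5/3z + 17/3, LT = x.

S(f_1,f_2): lcm = xy. S = -3/8x - y^2z + y^2 + 5/12yz - 17/12y - 11/8.
  reduce S modulo (f_1, f_2):
  remainder -y^2z + y^2 + 19/24yz - 43/24y - 5/32z - 27/32 ≠ 0; add h_3 = -y^2z + y^2 + 19/24yz - 43/24y - 5/32z - 27/32 to the basis.

The other S-polynomials (S(f_1,h_3), S(f_2,h_3)) all reduce to 0 modulo the current basis, so we have a Gröbner basis.
Inter-reduce: drop elements whose leading term is divisible by another's, tail-reduce, and make monic.
Reduced Gröbner basis: {x + yz - y - 5/12z + 17/12, y^2z - y^2 - 19/24yz + 43/24y + 5/32z + 27/32}.
Label its elements g_1 = x + yz - y - 5/12z + 17/12, g_2 = y^2z - y^2 - 19/24yz + 43/24y + 5/32z + 27/32.

Reduce p = 4xy + 3/2yz - 3/2y - 5/8z - 91/8 modulo G:
  leading term xy: subtract (4y)·g_1 from 4xy + 3/2yz - 3/2y - 5/8z - 91/8 → -4y^2z + 4y^2 + 19/6yz - 43/6y - 5/8z - 91/8
  leading term y^2z: subtract (-4)·g_2 from -4y^2z + 4y^2 + 19/6yz - 43/6y - 5/8z - 91/8 → -8
  leading term 1: no divisor's leading term divides it; move -8 to the remainder.
  normal form = -8.
The normal form is nonzero, so p ∉ I. Since p minus its normal form lies in I, I + (p) = I + (r) where r = -8; decide whether this ideal is the whole ring.
Here r = -8 is a nonzero constant, hence a unit: 1 ∈ I + (p), the Gröbner basis of I + (p) is {1}, and the enlarged system has no common solution — adjoining p is inconsistent.

Ideal membership is decidable via reduction modulo a Gröbner basis.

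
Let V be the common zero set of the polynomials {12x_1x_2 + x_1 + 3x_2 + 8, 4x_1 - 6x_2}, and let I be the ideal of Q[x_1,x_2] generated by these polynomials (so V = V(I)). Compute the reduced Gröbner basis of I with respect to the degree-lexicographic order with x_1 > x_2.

G = {x_2^2 + 1/4x_2 + 4/9, x_1 - 3/2x_2}

This is the nonlinear analogue of row-reducing a linear system.

f_1 = 12x_1x_2 + x_1 + 3x_2 + 8, LT = x_1x_2.
f_2 = 4x_1 - 6x_2, LT = x_1.

S(f_1,f_2): lcm = x_1x_2. S = 3/2x_2^2 + 1/12x_1 + 1/4x_2 + 2/3.
  leading term x_2^2: no divisor's leading term divides it; move 3/2x_2^2 to the remainder.
  leading term x_1: subtract (1/48)·f_2 from 1/12x_1 + 1/4x_2 + 2/3 → 3/8x_2 + 2/3
  leading term x_2: no divisor's leading term divides it; move 3/8x_2 to the remainder.
  leading term 1: no divisor's leading term divides it; move 2/3 to the remainder.
  remainder 3/2x_2^2 + 3/8x_2 + 2/3 ≠ 0; add g_3 = 3/2x_2^2 + 3/8x_2 + 2/3 to the basis.

The other S-polynomials (S(f_1,g_3), S(f_2,g_3)) all reduce to 0 modulo the current basis, so we have a Gröbner basis.
Inter-reduce: drop elements whose leading term is divisible by another's, tail-reduce, and make monic.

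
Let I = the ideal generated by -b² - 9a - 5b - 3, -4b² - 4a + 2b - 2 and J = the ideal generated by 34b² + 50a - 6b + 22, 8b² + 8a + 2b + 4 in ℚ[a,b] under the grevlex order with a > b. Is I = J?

For a fixed monomial order, each ideal has a unique reduced Gröbner basis; comparing bases decides equality.
Buchberger on the first generating set:
f_1 = -b² - 9a - 5b - 3, LT = b².
f_2 = -4b² - 4a + 2b - 2, LT = b².

S(f_1,f_2): lcm = b². S = 8a + 11/2b + 5/2.
  leading term a: no divisor's leading term divides it; move 8a to the remainder.
  leading term b: no divisor's leading term divides it; move 11/2b to the remainder.
  leading term 1: no divisor's leading term divides it; move 5/2 to the remainder.
  remainder 8a + 11/2b + 5/2 ≠ 0; add g_3 = 8a + 11/2b + 5/2 to the basis.

S(f_1,g_3): leading monomials are coprime, so the S-polynomial reduces to 0 (Buchberger's first criterion).
S(f_2,g_3): leading monomials are coprime, so the S-polynomial reduces to 0 (Buchberger's first criterion).
Every S-polynomial of the final basis reduces to 0, so we have a Gröbner basis.
Inter-reduce: drop elements whose leading term is divisible by another's, tail-reduce, and make monic.
Reduced Gröbner basis: {b² - 19/16b + 3/16, a + 11/16b + 5/16}.

Buchberger on the second generating set:
h_1 = 34b² + 50a - 6b + 22, LT = b².
h_2 = 8b² + 8a + 2b + 4, LT = b².

S(h_1,h_2): lcm = b². S = 8/17a - 29/68b + 5/34.
  leading term a: no divisor's leading term divides it; move 8/17a to the remainder.
  leading term b: no divisor's leading term divides it; move -29/68b to the remainder.
  leading term 1: no divisor's leading term divides it; move 5/34 to the remainder.
  remainder 8/17a - 29/68b + 5/34 ≠ 0; add k_3 = 8/17a - 29/68b + 5/34 to the basis.

S(h_1,k_3): leading monomials are coprime, so the S-polynomial reduces to 0 (Buchberger's first criterion).
S(h_2,k_3): leading monomials are coprime, so the S-polynomial reduces to 0 (Buchberger's first criterion).
Every S-polynomial of the final basis reduces to 0, so we have a Gröbner basis.
Inter-reduce: drop elements whose leading term is divisible by another's, tail-reduce, and make monic.
Reduced Gröbner basis: {b² + 37/32b + 3/16, a - 29/32b + 5/16}.

Since the reduced bases disagree, the two ideals are not the same.

No, the ideals differ.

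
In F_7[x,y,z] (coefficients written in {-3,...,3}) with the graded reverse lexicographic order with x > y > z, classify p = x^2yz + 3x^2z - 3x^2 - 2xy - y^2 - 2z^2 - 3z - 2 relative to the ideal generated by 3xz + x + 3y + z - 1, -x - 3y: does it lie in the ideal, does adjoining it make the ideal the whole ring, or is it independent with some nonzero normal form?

First compute the reduced Gröbner basis of I by Buchberger's algorithm.
f_1 = 3xz + x + 3y + z - 1, LT = xz.
f_2 = -x - 3y, LT = x.

S(f_1,f_2): lcm = xz. S = -3yz - 2x + y - 2z + 2.
  leading term yz: no divisor's leading term divides it; move -3yz to the remainder.
  leading term x: subtract (2)·f_2 from -2x + y - 2z + 2 → -2z + 2
  leading term z: no divisor's leading term divides it; move -2z to the remainder.
  leading term 1: no divisor's leading term divides it; move 2 to the remainder.
  remainder -3yz - 2z + 2 ≠ 0; add h_3 = -3yz - 2z + 2 to the basis.

The other S-polynomials (S(f_1,h_3), S(f_2,h_3)) all reduce to 0 modulo the current basis, so we have a Gröbner basis.
Inter-reduce: drop elements whose leading term is divisible by another's, tail-reduce, and make monic.
Reduced Gröbner basis: {yz + 3z - 3, x + 3y}.
Label its elements g_1 = yz + 3z - 3, g_2 = x + 3y.

Reduce p = x^2yz + 3x^2z - 3x^2 - 2xy - y^2 - 2z^2 - 3z - 2 modulo G:
  leading term x^2yz: subtract (x^2)·g_1 from x^2yz + 3x^2z - 3x^2 - 2xy - y^2 - 2z^2 - 3z - 2 → -2xy - y^2 - 2z^2 - 3z - 2
  leading term xy: subtract (-2y)·g_2 from -2xy - y^2 - 2z^2 - 3z - 2 → -2y^2 - 2z^2 - 3z - 2
  leading term y^2: no divisor's leading term divides it; move -2y^2 to the remainder.
  leading term z^2: no divisor's leading term divides it; move -2z^2 to the remainder.
  leading term z: no divisor's leading term divides it; move -3z to the remainder.
  leading term 1: no divisor's leading term divides it; move -2 to the remainder.
  normal form = -2y^2 - 2z^2 - 3z - 2.
The normal form is nonzero, so p ∉ I. Since p minus its normal form lies in I, I + (p) = I + (r) where r = -2y^2 - 2z^2 - 3z - 2; decide whether this ideal is the whole ring.
Run Buchberger on G together with r (pairs among the g_i already reduce to 0 since G is a Gröbner basis):
g_1 = yz + 3z - 3, LT = yz.
g_2 = x + 3y, LT = x.
r = -2y^2 - 2z^2 - 3z - 2, LT = y^2.

S(g_1,r): lcm = y^2z. S = -z^3 + 3yz + 2z^2 - 3y - z.
  leading term z^3: no divisor's leading term divides it; move -z^3 to the remainder.
  leading term yz: subtract (3)·g_1 from 3yz + 2z^2 - 3y - z → 2z^2 - 3y - 3z + 2
  leading term z^2: no divisor's leading term divides it; move 2z^2 to the remainder.
  leading term y: no divisor's leading term divides it; move -3y to the remainder.
  leading term z: no divisor's leading term divides it; move -3z to the remainder.
  leading term 1: no divisor's leading term divides it; move 2 to the remainder.
  remainder -z^3 + 2z^2 - 3y - 3z + 2 ≠ 0; add m_4 = -z^3 + 2z^2 - 3y - 3z + 2 to the basis.

The other S-polynomials (S(g_1,g_2), S(g_2,r), S(g_1,m_4), S(g_2,m_4), S(r,m_4)) all reduce to 0 modulo the current basis, so we have a Gröbner basis.
Inter-reduce: drop elements whose leading term is divisible by another's, tail-reduce, and make monic.
Reduced Gröbner basis: {z^3 - 2z^2 + 3y + 3z - 2, y^2 + z^2 - 2z + 1, yz + 3z - 3, x + 3y}.
The reduced Gröbner basis of I + (p) is {z^3 - 2z^2 + 3y + 3z - 2, y^2 + z^2 - 2z + 1, yz + 3z - 3, x + 3y} ≠ {1}, a proper ideal, so the enlarged system stays consistent: p is independent of I, with normal form -2y^2 - 2z^2 - 3z - 2.

The remainder on division by a Gröbner basis is unique — it is the normal form.

x^2yz + 3x^2z - 3x^2 - 2xy - y^2 - 2z^2 - 3z - 2 is independent of I; its normal form modulo I is -2y^2 - 2z^2 - 3z - 2.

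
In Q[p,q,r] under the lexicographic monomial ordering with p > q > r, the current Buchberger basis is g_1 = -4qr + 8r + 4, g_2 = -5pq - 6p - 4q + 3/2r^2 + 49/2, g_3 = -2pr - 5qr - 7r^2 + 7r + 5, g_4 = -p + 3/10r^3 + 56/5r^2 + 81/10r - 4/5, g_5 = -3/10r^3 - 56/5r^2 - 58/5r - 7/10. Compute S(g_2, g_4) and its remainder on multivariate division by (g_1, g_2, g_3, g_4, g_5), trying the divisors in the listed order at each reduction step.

S(g_2, g_4) = 6/5p + 3/10qr^3 + 56/5qr^2 + 81/10qr - 3/10r^2 - 49/10; remainder on division = 0.

lcm(LM(g_2), LM(g_4)) = pq.
S = (lcm/LT(g_2))·g_2 − (lcm/LT(g_4))·g_4 = 6/5p + 3/10qr^3 + 56/5qr^2 + 81/10qr - 3/10r^2 - 49/10.
Reduce S modulo (g_1, g_2, g_3, g_4, g_5) in that order:
  leading term p: subtract (-6/5)·g_4 from 6/5p + 3/10qr^3 + 56/5qr^2 + 81/10qr - 3/10r^2 - 49/10 → 3/10qr^3 + 56/5qr^2 + 81/10qr + 9/25r^3 + 657/50r^2 + 243/25r - 293/50
  leading term qr^3: subtract (-3/40r^2)·g_1 from 3/10qr^3 + 56/5qr^2 + 81/10qr + 9/25r^3 + 657/50r^2 + 243/25r - 293/50 → 56/5qr^2 + 81/10qr + 24/25r^3 + 336/25r^2 + 243/25r - 293/50
  leading term qr^2: subtract (-14/5r)·g_1 from 56/5qr^2 + 81/10qr + 24/25r^3 + 336/25r^2 + 243/25r - 293/50 → 81/10qr + 24/25r^3 + 896/25r^2 + 523/25r - 293/50
  leading term qr: subtract (-81/40)·g_1 from 81/10qr + 24/25r^3 + 896/25r^2 + 523/25r - 293/50 → 24/25r^3 + 896/25r^2 + 928/25r + 56/25
  leading term r^3: subtract (-16/5)·g_5 from 24/25r^3 + 896/25r^2 + 928/25r + 56/25 → 0
The remainder is 0, so this S-polynomial contributes no new basis element.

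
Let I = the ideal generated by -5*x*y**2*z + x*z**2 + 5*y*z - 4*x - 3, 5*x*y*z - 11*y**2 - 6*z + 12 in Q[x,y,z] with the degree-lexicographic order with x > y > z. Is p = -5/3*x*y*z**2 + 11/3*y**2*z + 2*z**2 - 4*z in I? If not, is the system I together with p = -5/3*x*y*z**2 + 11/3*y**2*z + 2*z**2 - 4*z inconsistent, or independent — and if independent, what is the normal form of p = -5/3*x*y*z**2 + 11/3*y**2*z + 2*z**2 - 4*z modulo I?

First compute the reduced Gröbner basis of I by Buchberger's algorithm.
f_1 = -5*x*y**2*z + x*z**2 + 5*y*z - 4*x - 3, LT = x*y**2*z.
f_2 = 5*x*y*z - 11*y**2 - 6*z + 12, LT = x*y*z.

S(f_1,f_2): lcm = x*y**2*z. S = -1/5*x*z**2 + 11/5*y**3 + 1/5*y*z + 4/5*x - 12/5*y + 3/5.
  leading term x*z**2: no divisor's leading term divides it; move -1/5*x*z**2 to the remainder.
  leading term y**3: no divisor's leading term divides it; move 11/5*y**3 to the remainder.
  leading term y*z: no divisor's leading term divides it; move 1/5*y*z to the remainder.
  leading term x: no divisor's leading term divides it; move 4/5*x to the remainder.
  leading term y: no divisor's leading term divides it; move -12/5*y to the remainder.
  leading term 1: no divisor's leading term divides it; move 3/5 to the remainder.
  remainder -1/5*x*z**2 + 11/5*y**3 + 1/5*y*z + 4/5*x - 12/5*y + 3/5 ≠ 0; add h_3 = -1/5*x*z**2 + 11/5*y**3 + 1/5*y*z + 4/5*x - 12/5*y + 3/5 to the basis.

S(f_1,h_3): lcm = x*y**2*z**2. S = 11*y**5 - 1/5*x*z**3 + y**3*z + 4*x*y**2 - 12*y**3 - y*z**2 + 4/5*x*z + 3*y**2 + 3/5*z.
  leading term y**5: no divisor's leading term divides it; move 11*y**5 to the remainder.
  leading term x*z**3: subtract (z)·h_3 from -1/5*x*z**3 + y**3*z + 4*x*y**2 - 12*y**3 - y*z**2 + 4/5*x*z + 3*y**2 + 3/5*z → -6/5*y**3*z + 4*x*y**2 - 12*y**3 - 6/5*y*z**2 + 3*y**2 + 12/5*y*z
  leading term y**3*z: no divisor's leading term divides it; move -6/5*y**3*z to the remainder.
  leading term x*y**2: no divisor's leading term divides it; move 4*x*y**2 to the remainder.
  leading term y**3: no divisor's leading term divides it; move -12*y**3 to the remainder.
  leading term y*z**2: no divisor's leading term divides it; move -6/5*y*z**2 to the remainder.
  leading term y**2: no divisor's leading term divides it; move 3*y**2 to the remainder.
  leading term y*z: no divisor's leading term divides it; move 12/5*y*z to the remainder.
  remainder 11*y**5 - 6/5*y**3*z + 4*x*y**2 - 12*y**3 - 6/5*y*z**2 + 3*y**2 + 12/5*y*z ≠ 0; add h_4 = 11*y**5 - 6/5*y**3*z + 4*x*y**2 - 12*y**3 - 6/5*y*z**2 + 3*y**2 + 12/5*y*z to the basis.

S(f_2,h_3): lcm = x*y*z**2. S = 11*y**4 - 6/5*y**2*z + 4*x*y - 12*y**2 - 6/5*z**2 + 3*y + 12/5*z.
  leading term y**4: no divisor's leading term divides it; move 11*y**4 to the remainder.
  leading term y**2*z: no divisor's leading term divides it; move -6/5*y**2*z to the remainder.
  leading term x*y: no divisor's leading term divides it; move 4*x*y to the remainder.
  leading term y**2: no divisor's leading term divides it; move -12*y**2 to the remainder.
  leading term z**2: no divisor's leading term divides it; move -6/5*z**2 to the remainder.
  leading term y: no divisor's leading term divides it; move 3*y to the remainder.
  leading term z: no divisor's leading term divides it; move 12/5*z to the remainder.
  remainder 11*y**4 - 6/5*y**2*z + 4*x*y - 12*y**2 - 6/5*z**2 + 3*y + 12/5*z ≠ 0; add h_5 = 11*y**4 - 6/5*y**2*z + 4*x*y - 12*y**2 - 6/5*z**2 + 3*y + 12/5*z to the basis.

The other S-polynomials (S(f_1,h_4), S(f_2,h_4), S(h_3,h_4), S(f_1,h_5), S(f_2,h_5), S(h_3,h_5), S(h_4,h_5)) all reduce to 0 modulo the current basis, so we have a Gröbner basis.
Inter-reduce: drop elements whose leading term is divisible by another's, tail-reduce, and make monic.
Reduced Gröbner basis: {y**4 - 6/55*y**2*z + 4/11*x*y - 12/11*y**2 - 6/55*z**2 + 3/11*y + 12/55*z, x*y*z - 11/5*y**2 - 6/5*z + 12/5, x*z**2 - 11*y**3 - y*z - 4*x + 12*y - 3}.
Label its elements g_1 = y**4 - 6/55*y**2*z + 4/11*x*y - 12/11*y**2 - 6/55*z**2 + 3/11*y + 12/55*z, g_2 = x*y*z - 11/5*y**2 - 6/5*z + 12/5, g_3 = x*z**2 - 11*y**3 - y*z - 4*x + 12*y - 3.

Reduce p = -5/3*x*y*z**2 + 11/3*y**2*z + 2*z**2 - 4*z modulo G:
  leading term x*y*z**2: subtract (-5/3*z)·g_2 from -5/3*x*y*z**2 + 11/3*y**2*z + 2*z**2 - 4*z → 0
  normal form = 0.
Since the normal form is 0, p ∈ I.

-5/3*x*y*z**2 + 11/3*y**2*z + 2*z**2 - 4*z lies in I (it reduces to 0).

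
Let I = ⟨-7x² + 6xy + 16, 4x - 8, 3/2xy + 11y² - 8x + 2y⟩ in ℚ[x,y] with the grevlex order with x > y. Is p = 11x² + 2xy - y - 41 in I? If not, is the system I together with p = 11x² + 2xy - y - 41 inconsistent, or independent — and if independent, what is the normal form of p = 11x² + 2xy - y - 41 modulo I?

Adjoining 11x² + 2xy - y - 41 makes the ideal the whole ring: the system is inconsistent.

First compute the reduced Gröbner basis of I by Buchberger's algorithm.
f_1 = -7x² + 6xy + 16, LT = x².
f_2 = 4x - 8, LT = x.
f_3 = 3/2xy + 11y² - 8x + 2y, LT = xy.

S(f_1,f_2): lcm = x². S = -6/7xy + 2x - 16/7.
  leading term xy: subtract (-3/14y)·f_2 from -6/7xy + 2x - 16/7 → 2x - 12/7y - 16/7
  leading term x: subtract (½)·f_2 from 2x - 12/7y - 16/7 → -12/7y + 12/7
  leading term y: no divisor's leading term divides it; move -12/7y to the remainder.
  leading term 1: no divisor's leading term divides it; move 12/7 to the remainder.
  remainder -12/7y + 12/7 ≠ 0; add h_4 = -12/7y + 12/7 to the basis.

The other S-polynomials (S(f_1,f_3), S(f_2,f_3), S(f_1,h_4), S(f_2,h_4), S(f_3,h_4)) all reduce to 0 modulo the current basis, so we have a Gröbner basis.
Inter-reduce: drop elements whose leading term is divisible by another's, tail-reduce, and make monic.
Reduced Gröbner basis: {x - 2, y - 1}.
Label its elements g_1 = x - 2, g_2 = y - 1.

Reduce p = 11x² + 2xy - y - 41 modulo G:
  leading term x²: subtract (11x)·g_1 from 11x² + 2xy - y - 41 → 2xy + 22x - y - 41
  leading term xy: subtract (2y)·g_1 from 2xy + 22x - y - 41 → 22x + 3y - 41
  leading term x: subtract (22)·g_1 from 22x + 3y - 41 → 3y + 3
  leading term y: subtract (3)·g_2 from 3y + 3 → 6
  leading term 1: no divisor's leading term divides it; move 6 to the remainder.
  normal form = 6.
The normal form is nonzero, so p ∉ I. Since p minus its normal form lies in I, I + (p) = I + (r) where r = 6; decide whether this ideal is the whole ring.
Here r = 6 is a nonzero constant, hence a unit: 1 ∈ I + (p), the Gröbner basis of I + (p) is {1}, and the enlarged system has no common solution — adjoining p is inconsistent.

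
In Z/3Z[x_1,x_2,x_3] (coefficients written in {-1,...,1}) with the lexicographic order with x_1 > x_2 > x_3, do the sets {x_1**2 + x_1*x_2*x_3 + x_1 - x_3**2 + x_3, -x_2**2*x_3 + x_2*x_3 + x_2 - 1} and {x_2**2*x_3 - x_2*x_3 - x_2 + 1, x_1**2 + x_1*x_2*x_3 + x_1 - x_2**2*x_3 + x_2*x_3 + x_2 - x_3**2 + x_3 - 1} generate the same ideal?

Equality of ideals is decidable: compute both reduced Gröbner bases (unique for the ordering) and check whether they agree.
Buchberger on the first generating set:
f_1 = x_1**2 + x_1*x_2*x_3 + x_1 - x_3**2 + x_3, LT = x_1**2.
f_2 = -x_2**2*x_3 + x_2*x_3 + x_2 - 1, LT = x_2**2*x_3.

The S-polynomials (S(f_1,f_2)) all reduce to 0 modulo the current basis, so we have a Gröbner basis.
Inter-reduce: drop elements whose leading term is divisible by another's, tail-reduce, and make monic.
Reduced Gröbner basis: {x_1**2 + x_1*x_2*x_3 + x_1 - x_3**2 + x_3, x_2**2*x_3 - x_2*x_3 - x_2 + 1}.

Buchberger on the second generating set:
h_1 = x_2**2*x_3 - x_2*x_3 - x_2 + 1, LT = x_2**2*x_3.
h_2 = x_1**2 + x_1*x_2*x_3 + x_1 - x_2**2*x_3 + x_2*x_3 + x_2 - x_3**2 + x_3 - 1, LT = x_1**2.

The S-polynomials (S(h_1,h_2)) all reduce to 0 modulo the current basis, so we have a Gröbner basis.
Inter-reduce: drop elements whose leading term is divisible by another's, tail-reduce, and make monic.
Reduced Gröbner basis: {x_1**2 + x_1*x_2*x_3 + x_1 - x_3**2 + x_3, x_2**2*x_3 - x_2*x_3 - x_2 + 1}.

These coincide, so the ideals are equal.

Yes, the ideals are equal.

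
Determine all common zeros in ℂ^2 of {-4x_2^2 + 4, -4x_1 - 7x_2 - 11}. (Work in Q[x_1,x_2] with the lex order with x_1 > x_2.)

{(-1, -1), (-9/2, 1)}

Compute a lex Gröbner basis by Buchberger's algorithm.
f_1 = -4x_2^2 + 4, LT = x_2^2.
f_2 = -4x_1 - 7x_2 - 11, LT = x_1.

The S-polynomials (S(f_1,f_2)) all reduce to 0 modulo the current basis, so we have a Gröbner basis.
Inter-reduce: drop elements whose leading term is divisible by another's, tail-reduce, and make monic.
Reduced Gröbner basis: {x_1 + 7/4x_2 + 11/4, x_2^2 - 1}.

A lex Gröbner basis eliminates variables successively. Here x_2^2 - 1 depends only on x_2, with roots {-1, 1}; lifting each root through the earlier basis elements recovers the full solutions.
  x_2 = -1: the earlier basis element becomes x_1 + 1 = 0, giving x_1 = -1 — point (-1, -1).
  x_2 = 1: the earlier basis element becomes x_1 + 9/2 = 0, giving x_1 = -9/2 — point (-9/2, 1).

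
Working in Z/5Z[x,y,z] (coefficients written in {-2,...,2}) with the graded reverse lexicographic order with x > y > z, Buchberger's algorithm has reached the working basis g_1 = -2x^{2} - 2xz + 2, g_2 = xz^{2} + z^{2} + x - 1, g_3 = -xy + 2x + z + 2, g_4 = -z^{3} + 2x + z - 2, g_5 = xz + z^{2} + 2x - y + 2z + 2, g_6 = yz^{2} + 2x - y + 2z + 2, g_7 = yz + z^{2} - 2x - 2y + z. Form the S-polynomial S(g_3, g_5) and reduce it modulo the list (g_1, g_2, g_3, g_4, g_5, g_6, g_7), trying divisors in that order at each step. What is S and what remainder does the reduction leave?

lcm(LM(g_3), LM(g_5)) = xyz.
S = (lcm/LT(g_3))·g_3 − (lcm/LT(g_5))·g_5 = -yz^{2} - 2xy + y^{2} - 2xz - 2yz - z^{2} - 2y - 2z.
Reduce S modulo (g_1, g_2, g_3, g_4, g_5, g_6, g_7) in that order:
  leading term yz^{2}: subtract (-1)·g_6 from -yz^{2} - 2xy + y^{2} - 2xz - 2yz - z^{2} - 2y - 2z → -2xy + y^{2} - 2xz - 2yz - z^{2} + 2x + 2y + 2
  leading term xy: subtract (2)·g_3 from -2xy + y^{2} - 2xz - 2yz - z^{2} + 2x + 2y + 2 → y^{2} - 2xz - 2yz - z^{2} - 2x + 2y - 2z - 2
  leading term y^{2}: no divisor's leading term divides it; move y^{2} to the remainder.
  leading term xz: subtract (-2)·g_5 from -2xz - 2yz - z^{2} - 2x + 2y - 2z - 2 → -2yz + z^{2} + 2x + 2z + 2
  leading term yz: subtract (-2)·g_7 from -2yz + z^{2} + 2x + 2z + 2 → -2z^{2} - 2x + y - z + 2
  leading term z^{2}: no divisor's leading term divides it; move -2z^{2} to the remainder.
  leading term x: no divisor's leading term divides it; move -2x to the remainder.
  leading term y: no divisor's leading term divides it; move y to the remainder.
  leading term z: no divisor's leading term divides it; move -z to the remainder.
  leading term 1: no divisor's leading term divides it; move 2 to the remainder.
The remainder y^{2} - 2z^{2} - 2x + y - z + 2 is nonzero, so it would be added as the next basis element.

S(g_3, g_5) = -yz^{2} - 2xy + y^{2} - 2xz - 2yz - z^{2} - 2y - 2z; remainder on division = y^{2} - 2z^{2} - 2x + y - z + 2.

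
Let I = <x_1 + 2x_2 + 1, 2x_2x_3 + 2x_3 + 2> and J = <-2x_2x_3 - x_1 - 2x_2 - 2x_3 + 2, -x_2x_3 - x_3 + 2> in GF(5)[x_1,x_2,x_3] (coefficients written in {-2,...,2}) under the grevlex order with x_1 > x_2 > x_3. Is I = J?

Since reduced Gröbner bases are canonical representatives of ideals under a given ordering, it suffices to compute and compare them.
Buchberger on the first generating set:
f_1 = x_1 + 2x_2 + 1, LT = x_1.
f_2 = 2x_2x_3 + 2x_3 + 2, LT = x_2x_3.

The S-polynomials (S(f_1,f_2)) all reduce to 0 modulo the current basis, so we have a Gröbner basis.
Inter-reduce: drop elements whose leading term is divisible by another's, tail-reduce, and make monic.
Reduced Gröbner basis: {x_2x_3 + x_3 + 1, x_1 + 2x_2 + 1}.

Buchberger on the second generating set:
h_1 = -2x_2x_3 - x_1 - 2x_2 - 2x_3 + 2, LT = x_2x_3.
h_2 = -x_2x_3 - x_3 + 2, LT = x_2x_3.

S(h_1,h_2): lcm = x_2x_3. S = -2x_1 + x_2 + 1.
  reduce S modulo (h_1, h_2):
  remainder -2x_1 + x_2 + 1 ≠ 0; add k_3 = -2x_1 + x_2 + 1 to the basis.

The other S-polynomials (S(h_1,k_3), S(h_2,k_3)) all reduce to 0 modulo the current basis, so we have a Gröbner basis.
Inter-reduce: drop elements whose leading term is divisible by another's, tail-reduce, and make monic.
Reduced Gröbner basis: {x_2x_3 + x_3 - 2, x_1 + 2x_2 + 2}.

The bases are distinct; the ideals are different.

No, the ideals differ.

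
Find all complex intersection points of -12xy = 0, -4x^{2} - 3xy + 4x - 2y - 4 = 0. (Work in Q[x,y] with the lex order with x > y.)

Compute a lex Gröbner basis by Buchberger's algorithm.
f_1 = -12xy, LT = xy.
f_2 = -4x^{2} - 3xy + 4x - 2y - 4, LT = x^{2}.

S(f_1,f_2): lcm = x^{2}y. S = -\tfrac{3}{4}xy^{2} + xy - \tfrac{1}{2}y^{2} - y.
  leading term xy^{2}: subtract (\tfrac{1}{16}y)·f_1 from -\tfrac{3}{4}xy^{2} + xy - \tfrac{1}{2}y^{2} - y → xy - \tfrac{1}{2}y^{2} - y
  leading term xy: subtract (-\tfrac{1}{12})·f_1 from xy - \tfrac{1}{2}y^{2} - y → -\tfrac{1}{2}y^{2} - y
  leading term y^{2}: no divisor's leading term divides it; move -\tfrac{1}{2}y^{2} to the remainder.
  leading term y: no divisor's leading term divides it; move -y to the remainder.
  remainder -\tfrac{1}{2}y^{2} - y ≠ 0; add h_3 = -\tfrac{1}{2}y^{2} - y to the basis.

S(f_1,h_3): lcm = xy^{2}. S = -2xy.
  leading term xy: subtract (\tfrac{1}{6})·f_1 from -2xy → 0
  remainder 0.

S(f_2,h_3): leading monomials are coprime, so the S-polynomial reduces to 0 (Buchberger's first criterion).
Every S-polynomial of the final basis reduces to 0, so we have a Gröbner basis.
Inter-reduce: drop elements whose leading term is divisible by another's, tail-reduce, and make monic.
Reduced Gröbner basis: {x^{2} - x + \tfrac{1}{2}y + 1, xy, y^{2} + 2y}.

The lex basis is triangular: the last element involves only y. Solving y^{2} + 2y = 0 gives y ∈ {-2, 0}; substituting each value into the earlier elements determines the remaining variables.
  y = -2: the earlier basis elements become x^{2} - x = 0; -2x = 0, giving x = 0 — point (0, -2).
  y = 0: the earlier basis element becomes x^{2} - x + 1 = 0, giving x = 1/2 - sqrt(3)*I/2, 1/2 + sqrt(3)*I/2 — points (1/2 - sqrt(3)*I/2, 0), (1/2 + sqrt(3)*I/2, 0).

{(0, -2), (1/2 - sqrt(3)*I/2, 0), (1/2 + sqrt(3)*I/2, 0)}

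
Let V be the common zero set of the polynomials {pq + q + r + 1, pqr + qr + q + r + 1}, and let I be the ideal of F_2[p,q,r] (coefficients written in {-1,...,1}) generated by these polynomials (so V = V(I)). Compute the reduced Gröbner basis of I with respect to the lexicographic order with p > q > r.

G = {pr^{2} + p + r^{2} + r, q + r^{2} + 1}

f_1 = pq + q + r + 1, LT = pq.
f_2 = pqr + qr + q + r + 1, LT = pqr.

S(f_1,f_2): lcm = pqr. S = q + r^{2} + 1.
  leading term q: no divisor's leading term divides it; move q to the remainder.
  leading term r^{2}: no divisor's leading term divides it; move r^{2} to the remainder.
  leading term 1: no divisor's leading term divides it; move 1 to the remainder.
  remainder q + r^{2} + 1 ≠ 0; add g_3 = q + r^{2} + 1 to the basis.

S(f_1,g_3): lcm = pq. S = pr^{2} + p + q + r + 1.
  leading term pr^{2}: no divisor's leading term divides it; move pr^{2} to the remainder.
  leading term p: no divisor's leading term divides it; move p to the remainder.
  leading term q: subtract (1)·g_3 from q + r + 1 → r^{2} + r
  leading term r^{2}: no divisor's leading term divides it; move r^{2} to the remainder.
  leading term r: no divisor's leading term divides it; move r to the remainder.
  remainder pr^{2} + p + r^{2} + r ≠ 0; add g_4 = pr^{2} + p + r^{2} + r to the basis.

The other S-polynomials (S(f_2,g_3), S(f_1,g_4), S(f_2,g_4), S(g_3,g_4)) all reduce to 0 modulo the current basis, so we have a Gröbner basis.
Inter-reduce: drop elements whose leading term is divisible by another's, tail-reduce, and make monic.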